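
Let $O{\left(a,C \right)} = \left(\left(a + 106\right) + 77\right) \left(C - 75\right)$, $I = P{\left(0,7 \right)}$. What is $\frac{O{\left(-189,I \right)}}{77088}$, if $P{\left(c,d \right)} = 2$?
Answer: $\frac{1}{176} \approx 0.0056818$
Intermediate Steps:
$I = 2$
$O{\left(a,C \right)} = \left(-75 + C\right) \left(183 + a\right)$ ($O{\left(a,C \right)} = \left(\left(106 + a\right) + 77\right) \left(-75 + C\right) = \left(183 + a\right) \left(-75 + C\right) = \left(-75 + C\right) \left(183 + a\right)$)
$\frac{O{\left(-189,I \right)}}{77088} = \frac{-13725 - -14175 + 183 \cdot 2 + 2 \left(-189\right)}{77088} = \left(-13725 + 14175 + 366 - 378\right) \frac{1}{77088} = 438 \cdot \frac{1}{77088} = \frac{1}{176}$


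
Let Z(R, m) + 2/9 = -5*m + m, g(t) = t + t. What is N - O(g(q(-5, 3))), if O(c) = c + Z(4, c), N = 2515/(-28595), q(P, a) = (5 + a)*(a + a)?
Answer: 14830559/51471 ≈ 288.13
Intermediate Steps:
q(P, a) = 2*a*(5 + a) (q(P, a) = (5 + a)*(2*a) = 2*a*(5 + a))
g(t) = 2*t
N = -503/5719 (N = 2515*(-1/28595) = -503/5719 ≈ -0.087952)
Z(R, m) = -2/9 - 4*m (Z(R, m) = -2/9 + (-5*m + m) = -2/9 - 4*m)
O(c) = -2/9 - 3*c (O(c) = c + (-2/9 - 4*c) = -2/9 - 3*c)
N - O(g(q(-5, 3))) = -503/5719 - (-2/9 - 6*2*3*(5 + 3)) = -503/5719 - (-2/9 - 6*2*3*8) = -503/5719 - (-2/9 - 6*48) = -503/5719 - (-2/9 - 3*96) = -503/5719 - (-2/9 - 288) = -503/5719 - 1*(-2594/9) = -503/5719 + 2594/9 = 14830559/51471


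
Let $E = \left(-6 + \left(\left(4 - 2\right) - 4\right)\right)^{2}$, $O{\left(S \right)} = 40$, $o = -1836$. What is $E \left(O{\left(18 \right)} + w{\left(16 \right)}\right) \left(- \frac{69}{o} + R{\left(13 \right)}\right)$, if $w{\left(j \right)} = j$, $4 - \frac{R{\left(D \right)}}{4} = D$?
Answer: $- \frac{19720064}{153} \approx -1.2889 \cdot 10^{5}$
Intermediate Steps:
$R{\left(D \right)} = 16 - 4 D$
$E = 64$ ($E = \left(-6 + \left(2 - 4\right)\right)^{2} = \left(-6 - 2\right)^{2} = \left(-8\right)^{2} = 64$)
$E \left(O{\left(18 \right)} + w{\left(16 \right)}\right) \left(- \frac{69}{o} + R{\left(13 \right)}\right) = 64 \left(40 + 16\right) \left(- \frac{69}{-1836} + \left(16 - 52\right)\right) = 64 \cdot 56 \left(\left(-69\right) \left(- \frac{1}{1836}\right) + \left(16 - 52\right)\right) = 64 \cdot 56 \left(\frac{23}{612} - 36\right) = 64 \cdot 56 \left(- \frac{22009}{612}\right) = 64 \left(- \frac{308126}{153}\right) = - \frac{19720064}{153}$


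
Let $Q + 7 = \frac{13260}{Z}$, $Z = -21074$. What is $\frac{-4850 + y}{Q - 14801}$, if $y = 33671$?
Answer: $- \frac{101228959}{52012842} \approx -1.9462$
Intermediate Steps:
$Q = - \frac{80389}{10537}$ ($Q = -7 + \frac{13260}{-21074} = -7 + 13260 \left(- \frac{1}{21074}\right) = -7 - \frac{6630}{10537} = - \frac{80389}{10537} \approx -7.6292$)
$\frac{-4850 + y}{Q - 14801} = \frac{-4850 + 33671}{- \frac{80389}{10537} - 14801} = \frac{28821}{- \frac{156038526}{10537}} = 28821 \left(- \frac{10537}{156038526}\right) = - \frac{101228959}{52012842}$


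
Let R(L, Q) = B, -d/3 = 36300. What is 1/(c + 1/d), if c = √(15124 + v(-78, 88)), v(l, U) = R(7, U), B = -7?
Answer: 108900/179275677569999 + 11859210000*√15117/179275677569999 ≈ 0.0081333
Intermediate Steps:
d = -108900 (d = -3*36300 = -108900)
R(L, Q) = -7
v(l, U) = -7
c = √15117 (c = √(15124 - 7) = √15117 ≈ 122.95)
1/(c + 1/d) = 1/(√15117 + 1/(-108900)) = 1/(√15117 - 1/108900) = 1/(-1/108900 + √15117)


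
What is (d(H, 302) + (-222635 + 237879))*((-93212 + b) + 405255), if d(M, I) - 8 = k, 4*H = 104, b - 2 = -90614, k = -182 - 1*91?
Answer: 3316814949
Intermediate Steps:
k = -273 (k = -182 - 91 = -273)
b = -90612 (b = 2 - 90614 = -90612)
H = 26 (H = (1/4)*104 = 26)
d(M, I) = -265 (d(M, I) = 8 - 273 = -265)
(d(H, 302) + (-222635 + 237879))*((-93212 + b) + 405255) = (-265 + (-222635 + 237879))*((-93212 - 90612) + 405255) = (-265 + 15244)*(-183824 + 405255) = 14979*221431 = 3316814949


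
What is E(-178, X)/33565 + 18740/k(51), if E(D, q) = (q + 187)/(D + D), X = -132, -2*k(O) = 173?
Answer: -89570755343/413440244 ≈ -216.65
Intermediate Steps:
k(O) = -173/2 (k(O) = -1/2*173 = -173/2)
E(D, q) = (187 + q)/(2*D) (E(D, q) = (187 + q)/((2*D)) = (187 + q)*(1/(2*D)) = (187 + q)/(2*D))
E(-178, X)/33565 + 18740/k(51) = ((1/2)*(187 - 132)/(-178))/33565 + 18740/(-173/2) = ((1/2)*(-1/178)*55)*(1/33565) + 18740*(-2/173) = -55/356*1/33565 - 37480/173 = -11/2389828 - 37480/173 = -89570755343/413440244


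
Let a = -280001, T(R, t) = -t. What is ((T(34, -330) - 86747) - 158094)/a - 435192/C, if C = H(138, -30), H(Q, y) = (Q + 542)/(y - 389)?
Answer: 6382134256616/23800085 ≈ 2.6816e+5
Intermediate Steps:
H(Q, y) = (542 + Q)/(-389 + y)
C = -680/419 (C = (542 + 138)/(-389 - 30) = 680/(-419) = -1/419*680 = -680/419 ≈ -1.6229)
((T(34, -330) - 86747) - 158094)/a - 435192/C = ((-1*(-330) - 86747) - 158094)/(-280001) - 435192/(-680/419) = ((330 - 86747) - 158094)*(-1/280001) - 435192*(-419/680) = (-86417 - 158094)*(-1/280001) + 22793181/85 = -244511*(-1/280001) + 22793181/85 = 244511/280001 + 22793181/85 = 6382134256616/23800085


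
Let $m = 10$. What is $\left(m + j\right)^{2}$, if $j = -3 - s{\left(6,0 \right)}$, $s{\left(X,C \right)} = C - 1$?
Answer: $64$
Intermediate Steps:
$s{\left(X,C \right)} = -1 + C$ ($s{\left(X,C \right)} = C - 1 = -1 + C$)
$j = -2$ ($j = -3 - \left(-1 + 0\right) = -3 - -1 = -3 + 1 = -2$)
$\left(m + j\right)^{2} = \left(10 - 2\right)^{2} = 8^{2} = 64$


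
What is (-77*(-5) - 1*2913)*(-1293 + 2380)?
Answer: -2747936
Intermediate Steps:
(-77*(-5) - 1*2913)*(-1293 + 2380) = (385 - 2913)*1087 = -2528*1087 = -2747936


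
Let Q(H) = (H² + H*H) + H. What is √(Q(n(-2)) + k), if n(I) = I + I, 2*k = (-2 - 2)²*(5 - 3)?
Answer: 2*√11 ≈ 6.6332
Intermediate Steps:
k = 16 (k = ((-2 - 2)²*(5 - 3))/2 = ((-4)²*2)/2 = (16*2)/2 = (½)*32 = 16)
n(I) = 2*I
Q(H) = H + 2*H² (Q(H) = (H² + H²) + H = 2*H² + H = H + 2*H²)
√(Q(n(-2)) + k) = √((2*(-2))*(1 + 2*(2*(-2))) + 16) = √(-4*(1 + 2*(-4)) + 16) = √(-4*(1 - 8) + 16) = √(-4*(-7) + 16) = √(28 + 16) = √44 = 2*√11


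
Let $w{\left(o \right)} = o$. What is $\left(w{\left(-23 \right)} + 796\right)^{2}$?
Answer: $597529$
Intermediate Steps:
$\left(w{\left(-23 \right)} + 796\right)^{2} = \left(-23 + 796\right)^{2} = 773^{2} = 597529$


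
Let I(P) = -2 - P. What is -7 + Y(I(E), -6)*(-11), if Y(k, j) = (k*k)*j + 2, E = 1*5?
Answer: 3205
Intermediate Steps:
E = 5
Y(k, j) = 2 + j*k² (Y(k, j) = k²*j + 2 = j*k² + 2 = 2 + j*k²)
-7 + Y(I(E), -6)*(-11) = -7 + (2 - 6*(-2 - 1*5)²)*(-11) = -7 + (2 - 6*(-2 - 5)²)*(-11) = -7 + (2 - 6*(-7)²)*(-11) = -7 + (2 - 6*49)*(-11) = -7 + (2 - 294)*(-11) = -7 - 292*(-11) = -7 + 3212 = 3205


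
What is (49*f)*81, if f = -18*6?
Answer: -428652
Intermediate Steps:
f = -108
(49*f)*81 = (49*(-108))*81 = -5292*81 = -428652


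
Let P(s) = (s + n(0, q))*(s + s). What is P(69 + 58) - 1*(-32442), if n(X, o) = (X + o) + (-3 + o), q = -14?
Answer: 56826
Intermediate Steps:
n(X, o) = -3 + X + 2*o
P(s) = 2*s*(-31 + s) (P(s) = (s + (-3 + 0 + 2*(-14)))*(s + s) = (s + (-3 + 0 - 28))*(2*s) = (s - 31)*(2*s) = (-31 + s)*(2*s) = 2*s*(-31 + s))
P(69 + 58) - 1*(-32442) = 2*(69 + 58)*(-31 + (69 + 58)) - 1*(-32442) = 2*127*(-31 + 127) + 32442 = 2*127*96 + 32442 = 24384 + 32442 = 56826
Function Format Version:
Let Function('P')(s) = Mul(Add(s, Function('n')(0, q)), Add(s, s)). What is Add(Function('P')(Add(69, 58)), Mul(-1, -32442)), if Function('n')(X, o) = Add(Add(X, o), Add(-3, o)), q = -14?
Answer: 56826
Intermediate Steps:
Function('n')(X, o) = Add(-3, X, Mul(2, o))
Function('P')(s) = Mul(2, s, Add(-31, s)) (Function('P')(s) = Mul(Add(s, Add(-3, 0, Mul(2, -14))), Add(s, s)) = Mul(Add(s, Add(-3, 0, -28)), Mul(2, s)) = Mul(Add(s, -31), Mul(2, s)) = Mul(Add(-31, s), Mul(2, s)) = Mul(2, s, Add(-31, s)))
Add(Function('P')(Add(69, 58)), Mul(-1, -32442)) = Add(Mul(2, Add(69, 58), Add(-31, Add(69, 58))), Mul(-1, -32442)) = Add(Mul(2, 127, Add(-31, 127)), 32442) = Add(Mul(2, 127, 96), 32442) = Add(24384, 32442) = 56826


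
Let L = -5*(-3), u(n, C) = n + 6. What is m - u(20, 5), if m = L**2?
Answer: 199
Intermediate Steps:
u(n, C) = 6 + n
L = 15
m = 225 (m = 15**2 = 225)
m - u(20, 5) = 225 - (6 + 20) = 225 - 1*26 = 225 - 26 = 199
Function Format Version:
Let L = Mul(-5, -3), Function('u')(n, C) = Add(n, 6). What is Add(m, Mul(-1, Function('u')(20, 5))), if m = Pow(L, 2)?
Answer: 199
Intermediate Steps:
Function('u')(n, C) = Add(6, n)
L = 15
m = 225 (m = Pow(15, 2) = 225)
Add(m, Mul(-1, Function('u')(20, 5))) = Add(225, Mul(-1, Add(6, 20))) = Add(225, Mul(-1, 26)) = Add(225, -26) = 199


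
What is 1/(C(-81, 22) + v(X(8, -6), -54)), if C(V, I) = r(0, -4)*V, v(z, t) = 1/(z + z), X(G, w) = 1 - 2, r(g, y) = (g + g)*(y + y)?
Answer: -2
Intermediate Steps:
r(g, y) = 4*g*y (r(g, y) = (2*g)*(2*y) = 4*g*y)
X(G, w) = -1
v(z, t) = 1/(2*z)
C(V, I) = 0 (C(V, I) = (4*0*(-4))*V = 0*V = 0)
1/(C(-81, 22) + v(X(8, -6), -54)) = 1/(0 + (½)/(-1)) = 1/(0 + (½)*(-1)) = 1/(0 - ½) = 1/(-½) = -2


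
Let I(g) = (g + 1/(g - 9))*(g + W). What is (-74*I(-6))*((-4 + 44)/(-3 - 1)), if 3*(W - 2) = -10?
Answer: 296296/9 ≈ 32922.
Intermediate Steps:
W = -4/3 (W = 2 + (⅓)*(-10) = 2 - 10/3 = -4/3 ≈ -1.3333)
I(g) = (-4/3 + g)*(g + 1/(-9 + g)) (I(g) = (g + 1/(g - 9))*(g - 4/3) = (g + 1/(-9 + g))*(-4/3 + g) = (-4/3 + g)*(g + 1/(-9 + g)))
(-74*I(-6))*((-4 + 44)/(-3 - 1)) = (-74*(-4 - 31*(-6)² + 3*(-6)³ + 39*(-6))/(3*(-9 - 6)))*((-4 + 44)/(-3 - 1)) = (-74*(-4 - 31*36 + 3*(-216) - 234)/(3*(-15)))*(40/(-4)) = (-74*(-1)*(-4 - 1116 - 648 - 234)/(3*15))*(40*(-¼)) = -74*(-1)*(-2002)/(3*15)*(-10) = -74*2002/45*(-10) = -148148/45*(-10) = 296296/9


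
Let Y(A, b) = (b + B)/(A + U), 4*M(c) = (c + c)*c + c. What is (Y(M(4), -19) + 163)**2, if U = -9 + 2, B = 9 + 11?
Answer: 106929/4 ≈ 26732.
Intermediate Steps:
B = 20
U = -7
M(c) = c**2/2 + c/4 (M(c) = ((c + c)*c + c)/4 = ((2*c)*c + c)/4 = (2*c**2 + c)/4 = (c + 2*c**2)/4 = c**2/2 + c/4)
Y(A, b) = (20 + b)/(-7 + A) (Y(A, b) = (b + 20)/(A - 7) = (20 + b)/(-7 + A))
(Y(M(4), -19) + 163)**2 = ((20 - 19)/(-7 + (1/4)*4*(1 + 2*4)) + 163)**2 = (1/(-7 + (1/4)*4*(1 + 8)) + 163)**2 = (1/(-7 + (1/4)*4*9) + 163)**2 = (1/(-7 + 9) + 163)**2 = (1/2 + 163)**2 = (327/2)**2 = 106929/4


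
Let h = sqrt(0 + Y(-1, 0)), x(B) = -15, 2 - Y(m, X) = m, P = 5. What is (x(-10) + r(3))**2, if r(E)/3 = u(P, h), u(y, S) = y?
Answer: 0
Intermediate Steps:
Y(m, X) = 2 - m
h = sqrt(3) (h = sqrt(0 + (2 - 1*(-1))) = sqrt(0 + (2 + 1)) = sqrt(0 + 3) = sqrt(3) ≈ 1.7320)
r(E) = 15 (r(E) = 3*5 = 15)
(x(-10) + r(3))**2 = (-15 + 15)**2 = 0**2 = 0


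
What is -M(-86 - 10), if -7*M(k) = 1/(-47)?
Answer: -1/329 ≈ -0.0030395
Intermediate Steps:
M(k) = 1/329 (M(k) = -1/7/(-47) = -1/7*(-1/47) = 1/329)
-M(-86 - 10) = -1*1/329 = -1/329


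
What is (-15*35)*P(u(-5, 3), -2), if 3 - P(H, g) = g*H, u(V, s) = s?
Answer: -4725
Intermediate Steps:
P(H, g) = 3 - H*g (P(H, g) = 3 - g*H = 3 - H*g)
(-15*35)*P(u(-5, 3), -2) = (-15*35)*(3 - 1*3*(-2)) = -525*(3 + 6) = -525*9 = -4725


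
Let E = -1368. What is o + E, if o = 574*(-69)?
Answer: -40974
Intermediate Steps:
o = -39606
o + E = -39606 - 1368 = -40974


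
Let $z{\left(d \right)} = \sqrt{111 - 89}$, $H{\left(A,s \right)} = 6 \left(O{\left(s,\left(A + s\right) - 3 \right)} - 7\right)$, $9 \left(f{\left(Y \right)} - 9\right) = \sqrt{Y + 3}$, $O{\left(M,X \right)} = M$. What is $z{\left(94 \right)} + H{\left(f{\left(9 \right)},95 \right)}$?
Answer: $528 + \sqrt{22} \approx 532.69$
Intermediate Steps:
$f{\left(Y \right)} = 9 + \frac{\sqrt{3 + Y}}{9}$ ($f{\left(Y \right)} = 9 + \frac{\sqrt{Y + 3}}{9} = 9 + \frac{\sqrt{3 + Y}}{9}$)
$H{\left(A,s \right)} = -42 + 6 s$ ($H{\left(A,s \right)} = 6 \left(s - 7\right) = 6 \left(-7 + s\right) = -42 + 6 s$)
$z{\left(d \right)} = \sqrt{22}$
$z{\left(94 \right)} + H{\left(f{\left(9 \right)},95 \right)} = \sqrt{22} + \left(-42 + 6 \cdot 95\right) = \sqrt{22} + \left(-42 + 570\right) = \sqrt{22} + 528 = 528 + \sqrt{22}$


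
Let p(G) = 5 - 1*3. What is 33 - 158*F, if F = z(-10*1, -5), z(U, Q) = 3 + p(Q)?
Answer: -757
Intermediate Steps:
p(G) = 2 (p(G) = 5 - 3 = 2)
z(U, Q) = 5 (z(U, Q) = 3 + 2 = 5)
F = 5
33 - 158*F = 33 - 158*5 = 33 - 790 = -757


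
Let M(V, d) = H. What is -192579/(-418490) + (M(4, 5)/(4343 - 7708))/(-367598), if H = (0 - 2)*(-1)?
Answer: 23821392072631/51765843282230 ≈ 0.46018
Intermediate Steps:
H = 2 (H = -2*(-1) = 2)
M(V, d) = 2
-192579/(-418490) + (M(4, 5)/(4343 - 7708))/(-367598) = -192579/(-418490) + (2/(4343 - 7708))/(-367598) = -192579*(-1/418490) + (2/(-3365))*(-1/367598) = 192579/418490 + (2*(-1/3365))*(-1/367598) = 192579/418490 - 2/3365*(-1/367598) = 192579/418490 + 1/618483635 = 23821392072631/51765843282230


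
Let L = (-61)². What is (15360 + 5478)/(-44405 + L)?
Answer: -10419/20342 ≈ -0.51219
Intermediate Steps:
L = 3721
(15360 + 5478)/(-44405 + L) = (15360 + 5478)/(-44405 + 3721) = 20838/(-40684) = 20838*(-1/40684) = -10419/20342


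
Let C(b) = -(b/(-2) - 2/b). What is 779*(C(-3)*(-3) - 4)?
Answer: 3895/2 ≈ 1947.5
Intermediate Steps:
C(b) = b/2 + 2/b (C(b) = -(b*(-1/2) - 2/b) = -(-b/2 - 2/b) = -(-2/b - b/2) = b/2 + 2/b)
779*(C(-3)*(-3) - 4) = 779*(((1/2)*(-3) + 2/(-3))*(-3) - 4) = 779*((-3/2 + 2*(-1/3))*(-3) - 4) = 779*((-3/2 - 2/3)*(-3) - 4) = 779*(-13/6*(-3) - 4) = 779*(13/2 - 4) = 779*(5/2) = 3895/2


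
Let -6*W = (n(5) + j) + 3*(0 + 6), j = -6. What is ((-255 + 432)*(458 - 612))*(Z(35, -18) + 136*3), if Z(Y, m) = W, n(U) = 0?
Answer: -11066748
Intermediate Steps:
W = -2 (W = -((0 - 6) + 3*(0 + 6))/6 = -(-6 + 3*6)/6 = -(-6 + 18)/6 = -⅙*12 = -2)
Z(Y, m) = -2
((-255 + 432)*(458 - 612))*(Z(35, -18) + 136*3) = ((-255 + 432)*(458 - 612))*(-2 + 136*3) = (177*(-154))*(-2 + 408) = -27258*406 = -11066748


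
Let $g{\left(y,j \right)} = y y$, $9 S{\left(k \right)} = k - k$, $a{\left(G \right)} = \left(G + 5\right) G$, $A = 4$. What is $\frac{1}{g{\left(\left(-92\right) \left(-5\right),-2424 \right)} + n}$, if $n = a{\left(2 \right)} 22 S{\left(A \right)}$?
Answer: $\frac{1}{211600} \approx 4.7259 \cdot 10^{-6}$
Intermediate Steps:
$a{\left(G \right)} = G \left(5 + G\right)$ ($a{\left(G \right)} = \left(5 + G\right) G = G \left(5 + G\right)$)
$S{\left(k \right)} = 0$ ($S{\left(k \right)} = \frac{k - k}{9} = \frac{1}{9} \cdot 0 = 0$)
$g{\left(y,j \right)} = y^{2}$
$n = 0$ ($n = 2 \left(5 + 2\right) 22 \cdot 0 = 2 \cdot 7 \cdot 22 \cdot 0 = 14 \cdot 22 \cdot 0 = 308 \cdot 0 = 0$)
$\frac{1}{g{\left(\left(-92\right) \left(-5\right),-2424 \right)} + n} = \frac{1}{\left(\left(-92\right) \left(-5\right)\right)^{2} + 0} = \frac{1}{460^{2} + 0} = \frac{1}{211600 + 0} = \frac{1}{211600}$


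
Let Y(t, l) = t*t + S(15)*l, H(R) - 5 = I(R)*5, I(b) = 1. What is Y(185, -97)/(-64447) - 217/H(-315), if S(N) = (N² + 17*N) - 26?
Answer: -13886869/644470 ≈ -21.548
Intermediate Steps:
S(N) = -26 + N² + 17*N
H(R) = 10 (H(R) = 5 + 1*5 = 5 + 5 = 10)
Y(t, l) = t² + 454*l (Y(t, l) = t*t + (-26 + 15² + 17*15)*l = t² + (-26 + 225 + 255)*l = t² + 454*l)
Y(185, -97)/(-64447) - 217/H(-315) = (185² + 454*(-97))/(-64447) - 217/10 = (34225 - 44038)*(-1/64447) - 217*⅒ = -9813*(-1/64447) - 217/10 = 9813/64447 - 217/10 = -13886869/644470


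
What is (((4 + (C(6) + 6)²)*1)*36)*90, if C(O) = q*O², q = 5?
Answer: 112104000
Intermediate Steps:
C(O) = 5*O²
(((4 + (C(6) + 6)²)*1)*36)*90 = (((4 + (5*6² + 6)²)*1)*36)*90 = (((4 + (5*36 + 6)²)*1)*36)*90 = (((4 + (180 + 6)²)*1)*36)*90 = (((4 + 186²)*1)*36)*90 = (((4 + 34596)*1)*36)*90 = ((34600*1)*36)*90 = (34600*36)*90 = 1245600*90 = 112104000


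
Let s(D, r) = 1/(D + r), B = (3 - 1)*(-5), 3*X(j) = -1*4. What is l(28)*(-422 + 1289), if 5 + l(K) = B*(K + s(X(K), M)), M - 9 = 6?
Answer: -10156905/41 ≈ -2.4773e+5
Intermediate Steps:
X(j) = -4/3 (X(j) = (-1*4)/3 = (1/3)*(-4) = -4/3)
M = 15 (M = 9 + 6 = 15)
B = -10 (B = 2*(-5) = -10)
l(K) = -235/41 - 10*K (l(K) = -5 - 10*(K + 1/(-4/3 + 15)) = -5 - 10*(K + 1/(41/3)) = -5 - 10*(K + 3/41) = -5 - 10*(3/41 + K) = -5 + (-30/41 - 10*K) = -235/41 - 10*K)
l(28)*(-422 + 1289) = (-235/41 - 10*28)*(-422 + 1289) = (-235/41 - 280)*867 = -11715/41*867 = -10156905/41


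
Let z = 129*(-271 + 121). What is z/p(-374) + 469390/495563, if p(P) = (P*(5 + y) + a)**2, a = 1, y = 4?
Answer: 212216777548/224454854027 ≈ 0.94548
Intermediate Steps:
z = -19350 (z = 129*(-150) = -19350)
p(P) = (1 + 9*P)**2 (p(P) = (P*(5 + 4) + 1)**2 = (P*9 + 1)**2 = (9*P + 1)**2 = (1 + 9*P)**2)
z/p(-374) + 469390/495563 = -19350/(1 + 9*(-374))**2 + 469390/495563 = -19350/(1 - 3366)**2 + 469390*(1/495563) = -19350/((-3365)**2) + 469390/495563 = -19350/11323225 + 469390/495563 = -19350*1/11323225 + 469390/495563 = -774/452929 + 469390/495563 = 212216777548/224454854027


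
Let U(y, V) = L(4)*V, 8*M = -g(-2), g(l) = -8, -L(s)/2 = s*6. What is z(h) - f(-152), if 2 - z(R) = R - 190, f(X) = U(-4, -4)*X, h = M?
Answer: 29375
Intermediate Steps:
L(s) = -12*s (L(s) = -2*s*6 = -12*s)
M = 1 (M = (-1*(-8))/8 = (⅛)*8 = 1)
U(y, V) = -48*V (U(y, V) = (-12*4)*V = -48*V)
h = 1
f(X) = 192*X (f(X) = (-48*(-4))*X = 192*X)
z(R) = 192 - R (z(R) = 2 - (R - 190) = 2 - (-190 + R) = 2 + (190 - R) = 192 - R)
z(h) - f(-152) = (192 - 1*1) - 192*(-152) = (192 - 1) - 1*(-29184) = 191 + 29184 = 29375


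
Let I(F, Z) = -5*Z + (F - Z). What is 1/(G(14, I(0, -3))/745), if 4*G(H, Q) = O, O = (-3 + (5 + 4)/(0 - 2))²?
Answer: 2384/45 ≈ 52.978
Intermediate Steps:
I(F, Z) = F - 6*Z
O = 225/4 (O = (-3 + 9/(-2))² = (-3 + 9*(-½))² = (-3 - 9/2)² = (-15/2)² = 225/4 ≈ 56.250)
G(H, Q) = 225/16 (G(H, Q) = (¼)*(225/4) = 225/16)
1/(G(14, I(0, -3))/745) = 1/((225/16)/745) = 1/((225/16)*(1/745)) = 1/(45/2384) = 2384/45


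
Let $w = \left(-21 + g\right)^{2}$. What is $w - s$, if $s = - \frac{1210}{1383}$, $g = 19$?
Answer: $\frac{6742}{1383} \approx 4.8749$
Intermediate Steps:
$w = 4$ ($w = \left(-21 + 19\right)^{2} = \left(-2\right)^{2} = 4$)
$s = - \frac{1210}{1383}$ ($s = \left(-1210\right) \frac{1}{1383} = - \frac{1210}{1383} \approx -0.87491$)
$w - s = 4 - - \frac{1210}{1383} = 4 + \frac{1210}{1383} = \frac{6742}{1383}$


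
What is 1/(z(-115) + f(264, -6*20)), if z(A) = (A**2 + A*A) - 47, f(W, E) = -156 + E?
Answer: 1/26127 ≈ 3.8275e-5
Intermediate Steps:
z(A) = -47 + 2*A**2 (z(A) = (A**2 + A**2) - 47 = 2*A**2 - 47 = -47 + 2*A**2)
1/(z(-115) + f(264, -6*20)) = 1/((-47 + 2*(-115)**2) + (-156 - 6*20)) = 1/((-47 + 2*13225) + (-156 - 120)) = 1/((-47 + 26450) - 276) = 1/(26403 - 276) = 1/26127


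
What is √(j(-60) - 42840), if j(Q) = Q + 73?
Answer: I*√42827 ≈ 206.95*I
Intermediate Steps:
j(Q) = 73 + Q
√(j(-60) - 42840) = √((73 - 60) - 42840) = √(13 - 42840) = √(-42827) = I*√42827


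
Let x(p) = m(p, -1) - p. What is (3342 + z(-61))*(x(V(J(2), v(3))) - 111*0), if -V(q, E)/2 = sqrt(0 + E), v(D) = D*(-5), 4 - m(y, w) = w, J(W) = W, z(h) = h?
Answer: 16405 + 6562*I*sqrt(15) ≈ 16405.0 + 25415.0*I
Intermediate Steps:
m(y, w) = 4 - w
v(D) = -5*D
V(q, E) = -2*sqrt(E) (V(q, E) = -2*sqrt(0 + E) = -2*sqrt(E))
x(p) = 5 - p (x(p) = (4 - 1*(-1)) - p = (4 + 1) - p = 5 - p)
(3342 + z(-61))*(x(V(J(2), v(3))) - 111*0) = (3342 - 61)*((5 - (-2)*sqrt(-5*3)) - 111*0) = 3281*((5 - (-2)*sqrt(-15)) + 0) = 3281*((5 - (-2)*I*sqrt(15)) + 0) = 3281*((5 + 2*I*sqrt(15)) + 0) = 3281*(5 + 2*I*sqrt(15)) = 16405 + 6562*I*sqrt(15)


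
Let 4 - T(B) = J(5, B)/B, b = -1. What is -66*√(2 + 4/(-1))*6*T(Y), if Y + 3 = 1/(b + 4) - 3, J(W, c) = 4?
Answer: -31680*I*√2/17 ≈ -2635.4*I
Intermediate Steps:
Y = -17/3 (Y = -3 + (1/(-1 + 4) - 3) = -3 + (1/3 - 3) = -3 + (⅓ - 3) = -3 - 8/3 = -17/3 ≈ -5.6667)
T(B) = 4 - 4/B
-66*√(2 + 4/(-1))*6*T(Y) = -66*√(2 + 4/(-1))*6*(4 - 4/(-17/3)) = -66*√(2 + 4*(-1))*6*(4 - 4*(-3/17)) = -66*√(2 - 4)*6*(4 + 12/17) = -66*√(-2)*6*80/17 = -66*(I*√2)*6*80/17 = -66*6*I*√2*80/17 = -31680*I*√2/17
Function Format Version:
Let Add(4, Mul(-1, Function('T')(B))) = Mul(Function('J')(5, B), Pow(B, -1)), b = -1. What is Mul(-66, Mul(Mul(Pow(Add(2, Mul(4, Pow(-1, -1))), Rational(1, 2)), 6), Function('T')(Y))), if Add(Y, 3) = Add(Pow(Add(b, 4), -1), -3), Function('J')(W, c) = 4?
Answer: Mul(Rational(-31680, 17), I, Pow(2, Rational(1, 2))) ≈ Mul(-2635.4, I)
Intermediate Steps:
Y = Rational(-17, 3) (Y = Add(-3, Add(Pow(Add(-1, 4), -1), -3)) = Add(-3, Add(Pow(3, -1), -3)) = Add(-3, Add(Rational(1, 3), -3)) = Add(-3, Rational(-8, 3)) = Rational(-17, 3) ≈ -5.6667)
Function('T')(B) = Add(4, Mul(-4, Pow(B, -1))) (Function('T')(B) = Add(4, Mul(-1, Mul(4, Pow(B, -1)))) = Add(4, Mul(-4, Pow(B, -1))))
Mul(-66, Mul(Mul(Pow(Add(2, Mul(4, Pow(-1, -1))), Rational(1, 2)), 6), Function('T')(Y))) = Mul(-66, Mul(Mul(Pow(Add(2, Mul(4, Pow(-1, -1))), Rational(1, 2)), 6), Add(4, Mul(-4, Pow(Rational(-17, 3), -1))))) = Mul(-66, Mul(Mul(Pow(Add(2, Mul(4, -1)), Rational(1, 2)), 6), Add(4, Mul(-4, Rational(-3, 17))))) = Mul(-66, Mul(Mul(Pow(Add(2, -4), Rational(1, 2)), 6), Add(4, Rational(12, 17)))) = Mul(-66, Mul(Mul(Pow(-2, Rational(1, 2)), 6), Rational(80, 17))) = Mul(-66, Mul(Mul(Mul(I, Pow(2, Rational(1, 2))), 6), Rational(80, 17))) = Mul(-66, Mul(Mul(6, I, Pow(2, Rational(1, 2))), Rational(80, 17))) = Mul(-66, Mul(Rational(480, 17), I, Pow(2, Rational(1, 2)))) = Mul(Rational(-31680, 17), I, Pow(2, Rational(1, 2)))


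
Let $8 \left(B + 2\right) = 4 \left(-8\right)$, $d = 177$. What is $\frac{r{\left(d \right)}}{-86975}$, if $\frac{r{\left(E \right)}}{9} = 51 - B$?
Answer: $- \frac{513}{86975} \approx -0.0058982$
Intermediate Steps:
$B = -6$ ($B = -2 + \frac{4 \left(-8\right)}{8} = -2 + \frac{1}{8} \left(-32\right) = -2 - 4 = -6$)
$r{\left(E \right)} = 513$ ($r{\left(E \right)} = 9 \left(51 - -6\right) = 9 \left(51 + 6\right) = 9 \cdot 57 = 513$)
$\frac{r{\left(d \right)}}{-86975} = \frac{513}{-86975} = 513 \left(- \frac{1}{86975}\right) = - \frac{513}{86975}$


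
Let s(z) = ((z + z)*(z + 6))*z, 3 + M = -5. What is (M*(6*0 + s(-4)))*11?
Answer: -5632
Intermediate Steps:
M = -8 (M = -3 - 5 = -8)
s(z) = 2*z**2*(6 + z) (s(z) = ((2*z)*(6 + z))*z = (2*z*(6 + z))*z = 2*z**2*(6 + z))
(M*(6*0 + s(-4)))*11 = -8*(6*0 + 2*(-4)**2*(6 - 4))*11 = -8*(0 + 2*16*2)*11 = -8*(0 + 64)*11 = -8*64*11 = -512*11 = -5632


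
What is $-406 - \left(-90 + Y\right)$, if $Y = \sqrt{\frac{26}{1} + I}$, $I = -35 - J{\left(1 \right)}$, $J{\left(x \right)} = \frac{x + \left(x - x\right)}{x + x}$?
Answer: $-316 - \frac{i \sqrt{38}}{2} \approx -316.0 - 3.0822 i$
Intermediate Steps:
$J{\left(x \right)} = \frac{1}{2}$ ($J{\left(x \right)} = \frac{x + 0}{2 x} = x \frac{1}{2 x} = \frac{1}{2}$)
$I = - \frac{71}{2}$ ($I = -35 - \frac{1}{2} = - \frac{71}{2} \approx -35.5$)
$Y = \frac{i \sqrt{38}}{2}$ ($Y = \sqrt{\frac{26}{1} - \frac{71}{2}} = \sqrt{26 \cdot 1 - \frac{71}{2}} = \sqrt{26 - \frac{71}{2}} = \sqrt{- \frac{19}{2}} = \frac{i \sqrt{38}}{2} \approx 3.0822 i$)
$-406 - \left(-90 + Y\right) = -406 - \left(-90 + \frac{i \sqrt{38}}{2}\right) = -406 + \left(90 - \frac{i \sqrt{38}}{2}\right) = -316 - \frac{i \sqrt{38}}{2}$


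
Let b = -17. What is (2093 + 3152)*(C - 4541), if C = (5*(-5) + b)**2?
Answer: -14565365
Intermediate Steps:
C = 1764 (C = (5*(-5) - 17)**2 = (-25 - 17)**2 = (-42)**2 = 1764)
(2093 + 3152)*(C - 4541) = (2093 + 3152)*(1764 - 4541) = 5245*(-2777) = -14565365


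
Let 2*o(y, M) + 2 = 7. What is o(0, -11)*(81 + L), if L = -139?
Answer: -145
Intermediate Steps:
o(y, M) = 5/2 (o(y, M) = -1 + (½)*7 = -1 + 7/2 = 5/2)
o(0, -11)*(81 + L) = 5*(81 - 139)/2 = (5/2)*(-58) = -145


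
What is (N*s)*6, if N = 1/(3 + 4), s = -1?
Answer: -6/7 ≈ -0.85714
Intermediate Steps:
N = ⅐ (N = 1/7 = ⅐ ≈ 0.14286)
(N*s)*6 = ((⅐)*(-1))*6 = -⅐*6 = -6/7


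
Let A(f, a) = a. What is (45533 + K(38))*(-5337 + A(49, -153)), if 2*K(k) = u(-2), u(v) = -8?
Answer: -249954210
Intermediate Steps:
K(k) = -4 (K(k) = (½)*(-8) = -4)
(45533 + K(38))*(-5337 + A(49, -153)) = (45533 - 4)*(-5337 - 153) = 45529*(-5490) = -249954210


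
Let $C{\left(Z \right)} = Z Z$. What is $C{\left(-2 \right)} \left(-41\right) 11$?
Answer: $-1804$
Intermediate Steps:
$C{\left(Z \right)} = Z^{2}$
$C{\left(-2 \right)} \left(-41\right) 11 = \left(-2\right)^{2} \left(-41\right) 11 = 4 \left(-41\right) 11 = \left(-164\right) 11 = -1804$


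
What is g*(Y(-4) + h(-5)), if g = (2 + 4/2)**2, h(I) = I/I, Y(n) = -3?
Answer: -32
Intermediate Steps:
h(I) = 1
g = 16 (g = (2 + 4*(1/2))**2 = (2 + 2)**2 = 4**2 = 16)
g*(Y(-4) + h(-5)) = 16*(-3 + 1) = 16*(-2) = -32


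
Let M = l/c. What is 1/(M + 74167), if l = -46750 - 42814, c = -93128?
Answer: 23282/1726778485 ≈ 1.3483e-5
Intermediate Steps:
l = -89564
M = 22391/23282 (M = -89564/(-93128) = -89564*(-1/93128) = 22391/23282 ≈ 0.96173)
1/(M + 74167) = 1/(22391/23282 + 74167) = 1/(1726778485/23282) = 23282/1726778485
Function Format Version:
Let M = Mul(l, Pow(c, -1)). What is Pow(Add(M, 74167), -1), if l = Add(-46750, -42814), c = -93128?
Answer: Rational(23282, 1726778485) ≈ 1.3483e-5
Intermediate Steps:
l = -89564
M = Rational(22391, 23282) (M = Mul(-89564, Pow(-93128, -1)) = Mul(-89564, Rational(-1, 93128)) = Rational(22391, 23282) ≈ 0.96173)
Pow(Add(M, 74167), -1) = Pow(Add(Rational(22391, 23282), 74167), -1) = Pow(Rational(1726778485, 23282), -1) = Rational(23282, 1726778485)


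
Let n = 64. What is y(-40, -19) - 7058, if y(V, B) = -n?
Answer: -7122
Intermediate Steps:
y(V, B) = -64 (y(V, B) = -1*64 = -64)
y(-40, -19) - 7058 = -64 - 7058 = -7122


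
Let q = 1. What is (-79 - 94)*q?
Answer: -173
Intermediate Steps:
(-79 - 94)*q = (-79 - 94)*1 = -173*1 = -173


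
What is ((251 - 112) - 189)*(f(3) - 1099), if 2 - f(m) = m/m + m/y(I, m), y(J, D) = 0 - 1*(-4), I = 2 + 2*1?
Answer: 109875/2 ≈ 54938.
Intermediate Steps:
I = 4 (I = 2 + 2 = 4)
y(J, D) = 4 (y(J, D) = 0 + 4 = 4)
f(m) = 1 - m/4 (f(m) = 2 - (m/m + m/4) = 2 - (1 + m*(¼)) = 2 - (1 + m/4) = 2 + (-1 - m/4) = 1 - m/4)
((251 - 112) - 189)*(f(3) - 1099) = ((251 - 112) - 189)*((1 - ¼*3) - 1099) = (139 - 189)*((1 - ¾) - 1099) = -50*(¼ - 1099) = -50*(-4395/4) = 109875/2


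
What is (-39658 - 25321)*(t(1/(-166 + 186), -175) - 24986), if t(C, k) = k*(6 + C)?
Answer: 6769447241/4 ≈ 1.6924e+9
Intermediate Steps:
(-39658 - 25321)*(t(1/(-166 + 186), -175) - 24986) = (-39658 - 25321)*(-175*(6 + 1/(-166 + 186)) - 24986) = -64979*(-175*(6 + 1/20) - 24986) = -64979*(-175*121/20 - 24986) = -64979*(-4235/4 - 24986) = -64979*(-104179/4) = 6769447241/4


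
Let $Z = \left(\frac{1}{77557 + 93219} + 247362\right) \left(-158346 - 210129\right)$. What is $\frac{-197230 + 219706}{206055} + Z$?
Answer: $- \frac{1069128116144738053583}{11729749560} \approx -9.1147 \cdot 10^{10}$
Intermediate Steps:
$Z = - \frac{15565671051117675}{170776}$ ($Z = \left(\frac{1}{170776} + 247362\right) \left(-368475\right) = \frac{42243492913}{170776} \left(-368475\right) = - \frac{15565671051117675}{170776} \approx -9.1147 \cdot 10^{10}$)
$\frac{-197230 + 219706}{206055} + Z = \frac{-197230 + 219706}{206055} - \frac{15565671051117675}{170776} = 22476 \cdot \frac{1}{206055} - \frac{15565671051117675}{170776} = \frac{7492}{68685} - \frac{15565671051117675}{170776} = - \frac{1069128116144738053583}{11729749560}$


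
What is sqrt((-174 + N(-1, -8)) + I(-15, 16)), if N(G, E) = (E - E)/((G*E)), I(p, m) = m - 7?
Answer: I*sqrt(165) ≈ 12.845*I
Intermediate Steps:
I(p, m) = -7 + m
N(G, E) = 0 (N(G, E) = 0/((E*G)) = 0*(1/(E*G)) = 0)
sqrt((-174 + N(-1, -8)) + I(-15, 16)) = sqrt((-174 + 0) + (-7 + 16)) = sqrt(-174 + 9) = sqrt(-165) = I*sqrt(165)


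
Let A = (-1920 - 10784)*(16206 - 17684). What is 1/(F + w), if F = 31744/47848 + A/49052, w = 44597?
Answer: 73345003/3299091337943 ≈ 2.2232e-5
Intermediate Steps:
A = 18776512 (A = -12704*(-1478) = 18776512)
F = 28124239152/73345003 (F = 31744/47848 + 18776512/49052 = 31744*(1/47848) + 18776512*(1/49052) = 3968/5981 + 4694128/12263 = 28124239152/73345003 ≈ 383.45)
1/(F + w) = 1/(28124239152/73345003 + 44597) = 1/(3299091337943/73345003) = 73345003/3299091337943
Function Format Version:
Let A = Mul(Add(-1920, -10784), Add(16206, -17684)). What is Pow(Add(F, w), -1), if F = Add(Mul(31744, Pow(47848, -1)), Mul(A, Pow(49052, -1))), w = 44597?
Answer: Rational(73345003, 3299091337943) ≈ 2.2232e-5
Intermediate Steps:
A = 18776512 (A = Mul(-12704, -1478) = 18776512)
F = Rational(28124239152, 73345003) (F = Add(Mul(31744, Pow(47848, -1)), Mul(18776512, Pow(49052, -1))) = Add(Mul(31744, Rational(1, 47848)), Mul(18776512, Rational(1, 49052))) = Add(Rational(3968, 5981), Rational(4694128, 12263)) = Rational(28124239152, 73345003) ≈ 383.45)
Pow(Add(F, w), -1) = Pow(Add(Rational(28124239152, 73345003), 44597), -1) = Pow(Rational(3299091337943, 73345003), -1) = Rational(73345003, 3299091337943)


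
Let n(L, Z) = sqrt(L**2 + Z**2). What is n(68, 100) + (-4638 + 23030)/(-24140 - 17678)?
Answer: -9196/20909 + 4*sqrt(914) ≈ 120.49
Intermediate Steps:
n(68, 100) + (-4638 + 23030)/(-24140 - 17678) = sqrt(68**2 + 100**2) + (-4638 + 23030)/(-24140 - 17678) = sqrt(4624 + 10000) + 18392/(-41818) = sqrt(14624) + 18392*(-1/41818) = 4*sqrt(914) - 9196/20909 = -9196/20909 + 4*sqrt(914)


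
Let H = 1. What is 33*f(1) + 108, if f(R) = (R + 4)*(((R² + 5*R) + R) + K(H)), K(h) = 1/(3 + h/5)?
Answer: 21033/16 ≈ 1314.6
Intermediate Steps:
K(h) = 1/(3 + h/5) (K(h) = 1/(3 + h*(⅕)) = 1/(3 + h/5))
f(R) = (4 + R)*(5/16 + R² + 6*R) (f(R) = (R + 4)*(((R² + 5*R) + R) + 5/(15 + 1)) = (4 + R)*((R² + 6*R) + 5/16) = (4 + R)*(5/16 + R² + 6*R))
33*f(1) + 108 = 33*(5/4 + 1³ + 10*1² + (389/16)*1) + 108 = 33*(5/4 + 1 + 10*1 + 389/16) + 108 = 33*(5/4 + 1 + 10 + 389/16) + 108 = 33*(585/16) + 108 = 19305/16 + 108 = 21033/16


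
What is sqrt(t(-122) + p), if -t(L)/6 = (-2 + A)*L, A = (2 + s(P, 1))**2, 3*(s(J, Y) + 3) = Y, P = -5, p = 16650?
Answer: sqrt(139602)/3 ≈ 124.54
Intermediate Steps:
s(J, Y) = -3 + Y/3
A = 4/9 (A = (2 + (-3 + (1/3)*1))**2 = (2 + (-3 + 1/3))**2 = (2 - 8/3)**2 = (-2/3)**2 = 4/9 ≈ 0.44444)
t(L) = 28*L/3 (t(L) = -6*(-2 + 4/9)*L = -(-28)*L/3 = 28*L/3)
sqrt(t(-122) + p) = sqrt((28/3)*(-122) + 16650) = sqrt(-3416/3 + 16650) = sqrt(46534/3) = sqrt(139602)/3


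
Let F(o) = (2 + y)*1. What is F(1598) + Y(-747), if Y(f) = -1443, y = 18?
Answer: -1423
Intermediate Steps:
F(o) = 20 (F(o) = (2 + 18)*1 = 20*1 = 20)
F(1598) + Y(-747) = 20 - 1443 = -1423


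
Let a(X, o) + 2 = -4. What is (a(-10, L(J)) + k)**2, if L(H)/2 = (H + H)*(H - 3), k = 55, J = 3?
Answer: 2401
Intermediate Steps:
L(H) = 4*H*(-3 + H) (L(H) = 2*((H + H)*(H - 3)) = 2*((2*H)*(-3 + H)) = 2*(2*H*(-3 + H)) = 4*H*(-3 + H))
a(X, o) = -6 (a(X, o) = -2 - 4 = -6)
(a(-10, L(J)) + k)**2 = (-6 + 55)**2 = 49**2 = 2401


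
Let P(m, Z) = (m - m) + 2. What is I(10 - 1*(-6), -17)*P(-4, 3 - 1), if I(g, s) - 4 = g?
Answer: 40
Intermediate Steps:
I(g, s) = 4 + g
P(m, Z) = 2 (P(m, Z) = 0 + 2 = 2)
I(10 - 1*(-6), -17)*P(-4, 3 - 1) = (4 + (10 - 1*(-6)))*2 = (4 + (10 + 6))*2 = (4 + 16)*2 = 20*2 = 40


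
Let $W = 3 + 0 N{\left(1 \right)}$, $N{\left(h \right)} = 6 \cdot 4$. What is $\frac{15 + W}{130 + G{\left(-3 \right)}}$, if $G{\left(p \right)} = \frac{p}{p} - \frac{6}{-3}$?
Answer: $\frac{18}{133} \approx 0.13534$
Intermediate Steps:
$N{\left(h \right)} = 24$
$G{\left(p \right)} = 3$ ($G{\left(p \right)} = 1 - -2 = 1 + 2 = 3$)
$W = 3$ ($W = 3 + 0 \cdot 24 = 3 + 0 = 3$)
$\frac{15 + W}{130 + G{\left(-3 \right)}} = \frac{15 + 3}{130 + 3} = \frac{18}{133}$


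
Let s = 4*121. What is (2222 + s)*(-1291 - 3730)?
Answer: -13586826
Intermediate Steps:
s = 484
(2222 + s)*(-1291 - 3730) = (2222 + 484)*(-1291 - 3730) = 2706*(-5021) = -13586826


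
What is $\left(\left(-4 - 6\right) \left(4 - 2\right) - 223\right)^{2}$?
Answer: $59049$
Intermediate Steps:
$\left(\left(-4 - 6\right) \left(4 - 2\right) - 223\right)^{2} = \left(\left(-4 - 6\right) 2 - 223\right)^{2} = \left(\left(-10\right) 2 - 223\right)^{2} = \left(-20 - 223\right)^{2} = \left(-243\right)^{2} = 59049$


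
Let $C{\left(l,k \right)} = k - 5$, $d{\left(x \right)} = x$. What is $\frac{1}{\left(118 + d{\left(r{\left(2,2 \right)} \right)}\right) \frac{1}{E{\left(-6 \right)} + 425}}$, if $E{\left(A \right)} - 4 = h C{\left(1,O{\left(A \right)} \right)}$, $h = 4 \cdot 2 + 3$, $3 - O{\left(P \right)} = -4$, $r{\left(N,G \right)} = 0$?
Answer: $\frac{451}{118} \approx 3.822$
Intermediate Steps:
$O{\left(P \right)} = 7$ ($O{\left(P \right)} = 3 - -4 = 3 + 4 = 7$)
$h = 11$ ($h = 8 + 3 = 11$)
$C{\left(l,k \right)} = -5 + k$
$E{\left(A \right)} = 26$ ($E{\left(A \right)} = 4 + 11 \left(-5 + 7\right) = 4 + 11 \cdot 2 = 4 + 22 = 26$)
$\frac{1}{\left(118 + d{\left(r{\left(2,2 \right)} \right)}\right) \frac{1}{E{\left(-6 \right)} + 425}} = \frac{1}{\left(118 + 0\right) \frac{1}{26 + 425}} = \frac{1}{118 \cdot \frac{1}{451}} = \frac{1}{\frac{118}{451}} = \frac{451}{118}$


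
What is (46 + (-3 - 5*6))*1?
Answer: 13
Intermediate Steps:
(46 + (-3 - 5*6))*1 = (46 + (-3 - 30))*1 = (46 - 33)*1 = 13*1 = 13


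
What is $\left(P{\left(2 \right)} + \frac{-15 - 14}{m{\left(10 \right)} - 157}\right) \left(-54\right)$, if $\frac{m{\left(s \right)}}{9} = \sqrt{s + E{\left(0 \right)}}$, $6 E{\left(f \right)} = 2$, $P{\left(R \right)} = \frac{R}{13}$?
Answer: $- \frac{2883951}{154778} - \frac{2349 \sqrt{93}}{11906} \approx -20.535$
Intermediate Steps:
$P{\left(R \right)} = \frac{R}{13}$ ($P{\left(R \right)} = R \frac{1}{13} = \frac{R}{13}$)
$E{\left(f \right)} = \frac{1}{3}$ ($E{\left(f \right)} = \frac{1}{6} \cdot 2 = \frac{1}{3}$)
$m{\left(s \right)} = 9 \sqrt{\frac{1}{3} + s}$ ($m{\left(s \right)} = 9 \sqrt{s + \frac{1}{3}} = 9 \sqrt{\frac{1}{3} + s}$)
$\left(P{\left(2 \right)} + \frac{-15 - 14}{m{\left(10 \right)} - 157}\right) \left(-54\right) = \left(\frac{1}{13} \cdot 2 + \frac{-15 - 14}{3 \sqrt{3 + 9 \cdot 10} - 157}\right) \left(-54\right) = \left(\frac{2}{13} - \frac{29}{3 \sqrt{3 + 90} - 157}\right) \left(-54\right) = \left(\frac{2}{13} - \frac{29}{3 \sqrt{93} - 157}\right) \left(-54\right) = \left(\frac{2}{13} - \frac{29}{-157 + 3 \sqrt{93}}\right) \left(-54\right) = - \frac{108}{13} + \frac{1566}{-157 + 3 \sqrt{93}}$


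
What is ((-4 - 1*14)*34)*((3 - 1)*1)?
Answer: -1224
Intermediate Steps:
((-4 - 1*14)*34)*((3 - 1)*1) = ((-4 - 14)*34)*(2*1) = -18*34*2 = -612*2 = -1224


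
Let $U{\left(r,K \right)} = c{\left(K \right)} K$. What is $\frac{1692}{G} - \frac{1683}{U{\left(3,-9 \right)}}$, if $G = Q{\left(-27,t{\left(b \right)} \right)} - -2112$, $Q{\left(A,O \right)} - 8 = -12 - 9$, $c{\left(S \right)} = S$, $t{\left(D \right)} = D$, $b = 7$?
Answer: $- \frac{377285}{18891} \approx -19.972$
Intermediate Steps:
$Q{\left(A,O \right)} = -13$ ($Q{\left(A,O \right)} = 8 - 21 = -13$)
$U{\left(r,K \right)} = K^{2}$ ($U{\left(r,K \right)} = K K = K^{2}$)
$G = 2099$ ($G = -13 - -2112 = -13 + 2112 = 2099$)
$\frac{1692}{G} - \frac{1683}{U{\left(3,-9 \right)}} = \frac{1692}{2099} - \frac{1683}{\left(-9\right)^{2}} = 1692 \cdot \frac{1}{2099} - \frac{1683}{81} = \frac{1692}{2099} - \frac{187}{9} = - \frac{377285}{18891}$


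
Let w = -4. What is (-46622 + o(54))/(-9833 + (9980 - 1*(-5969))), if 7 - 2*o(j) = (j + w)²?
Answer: -95737/12232 ≈ -7.8268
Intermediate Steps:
o(j) = 7/2 - (-4 + j)²/2 (o(j) = 7/2 - (j - 4)²/2 = 7/2 - (-4 + j)²/2)
(-46622 + o(54))/(-9833 + (9980 - 1*(-5969))) = (-46622 + (7/2 - (-4 + 54)²/2))/(-9833 + (9980 - 1*(-5969))) = (-46622 + (7/2 - ½*50²))/(-9833 + (9980 + 5969)) = (-46622 + (7/2 - ½*2500))/(-9833 + 15949) = (-46622 + (7/2 - 1250))/6116 = (-46622 - 2493/2)*(1/6116) = -95737/2*1/6116 = -95737/12232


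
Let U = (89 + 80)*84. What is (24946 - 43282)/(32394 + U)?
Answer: -3056/7765 ≈ -0.39356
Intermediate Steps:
U = 14196 (U = 169*84 = 14196)
(24946 - 43282)/(32394 + U) = (24946 - 43282)/(32394 + 14196) = -18336/46590 = -18336*1/46590 = -3056/7765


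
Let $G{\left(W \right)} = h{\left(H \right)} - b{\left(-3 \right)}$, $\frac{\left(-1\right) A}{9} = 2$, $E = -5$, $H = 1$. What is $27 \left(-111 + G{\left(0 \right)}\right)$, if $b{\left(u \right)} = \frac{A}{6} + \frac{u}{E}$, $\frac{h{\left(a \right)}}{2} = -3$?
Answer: $- \frac{15471}{5} \approx -3094.2$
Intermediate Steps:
$A = -18$ ($A = \left(-9\right) 2 = -18$)
$h{\left(a \right)} = -6$ ($h{\left(a \right)} = 2 \left(-3\right) = -6$)
$b{\left(u \right)} = -3 - \frac{u}{5}$ ($b{\left(u \right)} = - \frac{18}{6} + \frac{u}{-5} = \left(-18\right) \frac{1}{6} + u \left(- \frac{1}{5}\right) = -3 - \frac{u}{5}$)
$G{\left(W \right)} = - \frac{18}{5}$ ($G{\left(W \right)} = -6 - \left(-3 - - \frac{3}{5}\right) = -6 - \left(-3 + \frac{3}{5}\right) = -6 - - \frac{12}{5} = -6 + \frac{12}{5} = - \frac{18}{5}$)
$27 \left(-111 + G{\left(0 \right)}\right) = 27 \left(-111 - \frac{18}{5}\right) = 27 \left(- \frac{573}{5}\right) = - \frac{15471}{5}$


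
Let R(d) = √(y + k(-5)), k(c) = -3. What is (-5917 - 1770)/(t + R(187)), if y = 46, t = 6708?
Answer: -1199172/1046447 + 7687*√43/44997221 ≈ -1.1448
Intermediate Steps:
R(d) = √43 (R(d) = √(46 - 3) = √43)
(-5917 - 1770)/(t + R(187)) = (-5917 - 1770)/(6708 + √43) = -7687/(6708 + √43)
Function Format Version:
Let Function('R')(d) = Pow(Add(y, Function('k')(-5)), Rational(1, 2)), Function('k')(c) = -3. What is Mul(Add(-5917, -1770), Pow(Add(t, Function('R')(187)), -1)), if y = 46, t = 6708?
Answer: Add(Rational(-1199172, 1046447), Mul(Rational(7687, 44997221), Pow(43, Rational(1, 2)))) ≈ -1.1448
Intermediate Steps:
Function('R')(d) = Pow(43, Rational(1, 2)) (Function('R')(d) = Pow(Add(46, -3), Rational(1, 2)) = Pow(43, Rational(1, 2)))
Mul(Add(-5917, -1770), Pow(Add(t, Function('R')(187)), -1)) = Mul(Add(-5917, -1770), Pow(Add(6708, Pow(43, Rational(1, 2))), -1)) = Mul(-7687, Pow(Add(6708, Pow(43, Rational(1, 2))), -1))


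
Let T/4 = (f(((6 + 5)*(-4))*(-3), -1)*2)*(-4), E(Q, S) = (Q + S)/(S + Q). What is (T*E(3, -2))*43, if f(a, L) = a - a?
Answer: 0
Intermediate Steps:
E(Q, S) = 1 (E(Q, S) = (Q + S)/(Q + S) = 1)
f(a, L) = 0
T = 0 (T = 4*((0*2)*(-4)) = 4*(0*(-4)) = 4*0 = 0)
(T*E(3, -2))*43 = (0*1)*43 = 0*43 = 0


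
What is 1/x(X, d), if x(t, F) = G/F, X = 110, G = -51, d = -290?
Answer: 290/51 ≈ 5.6863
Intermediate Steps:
x(t, F) = -51/F
1/x(X, d) = 1/(-51/(-290)) = 1/(-51*(-1/290)) = 1/(51/290) = 290/51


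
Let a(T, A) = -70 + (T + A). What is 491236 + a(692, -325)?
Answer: 491533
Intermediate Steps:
a(T, A) = -70 + A + T (a(T, A) = -70 + (A + T) = -70 + A + T)
491236 + a(692, -325) = 491236 + (-70 - 325 + 692) = 491236 + 297 = 491533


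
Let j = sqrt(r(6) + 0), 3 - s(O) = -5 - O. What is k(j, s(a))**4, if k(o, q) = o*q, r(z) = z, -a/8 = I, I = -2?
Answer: 11943936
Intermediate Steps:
a = 16 (a = -8*(-2) = 16)
s(O) = 8 + O (s(O) = 3 - (-5 - O) = 3 + (5 + O) = 8 + O)
j = sqrt(6) (j = sqrt(6 + 0) = sqrt(6) ≈ 2.4495)
k(j, s(a))**4 = (sqrt(6)*(8 + 16))**4 = (sqrt(6)*24)**4 = (24*sqrt(6))**4 = 11943936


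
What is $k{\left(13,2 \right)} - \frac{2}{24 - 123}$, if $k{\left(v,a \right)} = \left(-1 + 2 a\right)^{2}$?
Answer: $\frac{893}{99} \approx 9.0202$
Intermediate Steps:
$k{\left(13,2 \right)} - \frac{2}{24 - 123} = \left(-1 + 2 \cdot 2\right)^{2} - \frac{2}{24 - 123} = \left(-1 + 4\right)^{2} - \frac{2}{-99} = 3^{2} - - \frac{2}{99} = 9 + \frac{2}{99} = \frac{893}{99}$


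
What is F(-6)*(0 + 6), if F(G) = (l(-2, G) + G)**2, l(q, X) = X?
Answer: 864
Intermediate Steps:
F(G) = 4*G**2 (F(G) = (G + G)**2 = (2*G)**2 = 4*G**2)
F(-6)*(0 + 6) = (4*(-6)**2)*(0 + 6) = (4*36)*6 = 144*6 = 864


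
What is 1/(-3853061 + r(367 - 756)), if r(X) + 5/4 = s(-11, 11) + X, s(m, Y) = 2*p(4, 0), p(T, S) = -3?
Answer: -4/15413829 ≈ -2.5951e-7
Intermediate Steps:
s(m, Y) = -6 (s(m, Y) = 2*(-3) = -6)
r(X) = -29/4 + X (r(X) = -5/4 + (-6 + X) = -29/4 + X)
1/(-3853061 + r(367 - 756)) = 1/(-3853061 + (-29/4 + (367 - 756))) = 1/(-3853061 + (-29/4 - 389)) = 1/(-3853061 - 1585/4) = 1/(-15413829/4) = -4/15413829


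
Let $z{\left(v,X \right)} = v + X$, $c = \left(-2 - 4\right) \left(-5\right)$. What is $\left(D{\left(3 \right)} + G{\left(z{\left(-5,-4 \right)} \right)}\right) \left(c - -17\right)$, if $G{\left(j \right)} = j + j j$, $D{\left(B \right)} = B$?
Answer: $3525$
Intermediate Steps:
$c = 30$ ($c = \left(-6\right) \left(-5\right) = 30$)
$z{\left(v,X \right)} = X + v$
$G{\left(j \right)} = j + j^{2}$
$\left(D{\left(3 \right)} + G{\left(z{\left(-5,-4 \right)} \right)}\right) \left(c - -17\right) = \left(3 + \left(-4 - 5\right) \left(1 - 9\right)\right) \left(30 - -17\right) = \left(3 - 9 \left(1 - 9\right)\right) \left(30 + 17\right) = \left(3 - -72\right) 47 = \left(3 + 72\right) 47 = 75 \cdot 47 = 3525$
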